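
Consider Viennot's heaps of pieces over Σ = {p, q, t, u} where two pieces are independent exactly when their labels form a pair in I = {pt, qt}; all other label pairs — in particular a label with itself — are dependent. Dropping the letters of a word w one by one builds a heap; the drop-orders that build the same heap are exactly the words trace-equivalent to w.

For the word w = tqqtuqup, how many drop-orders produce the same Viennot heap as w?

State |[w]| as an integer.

piece 0:t — minimal
piece 1:q — minimal
piece 2:q rests on {1:q}
piece 3:t rests on {0:t}
piece 4:u rests on {2:q, 3:t}
piece 5:q rests on {4:u}
piece 6:u rests on {5:q}
piece 7:p rests on {6:u}
minimal pieces: {0:t, 1:q}
ways to finish when only these pieces remain (= sum over removing one remaining piece with nothing left below it):
  1 left: {7}→1
  2 left: {6,7}→1
  3 left: {5,6,7}→1
  4 left: {4,5,6,7}→1
  5 left: {2,4,5,6,7}→1  {3,4,5,6,7}→1
  6 left: {0,3,4,5,6,7}→1  {1,2,4,5,6,7}→1  {2,3,4,5,6,7}→2
  placing 0:t first → 3 extensions
  placing 1:q first → 3 extensions
total linear extensions = 6

6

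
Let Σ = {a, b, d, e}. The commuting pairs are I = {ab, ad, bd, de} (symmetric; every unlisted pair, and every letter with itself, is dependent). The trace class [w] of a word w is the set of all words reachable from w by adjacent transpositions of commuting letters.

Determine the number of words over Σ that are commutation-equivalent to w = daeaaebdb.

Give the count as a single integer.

36

drop 0:d onto floor
drop 1:a onto floor
drop 2:e onto {1:a}
drop 3:a onto {2:e}
drop 4:a onto {3:a}
drop 5:e onto {4:a}
drop 6:b onto {5:e}
drop 7:d onto {0:d}
drop 8:b onto {6:b}
ground layer = {0:d, 1:a}
drop-orders for the pieces not yet dropped (sum over which currently-grounded one goes next):
  1 to go: {7} 1  {8} 1
  2 to go: {0,7} 1  {6,8} 1  {7,8} 2
  3 to go: {0,7,8} 3  {5,6,8} 1  {6,7,8} 3
  4 to go: {0,6,7,8} 6  {4,5,6,8} 1  {5,6,7,8} 4
  5 to go: {0,5,6,7,8} 10  {3,4,5,6,8} 1  {4,5,6,7,8} 5
  6 to go: {0,4,5,6,7,8} 15  {2,3,4,5,6,8} 1  {3,4,5,6,7,8} 6
  7 to go: {0,3,4,5,6,7,8} 21  {1,2,3,4,5,6,8} 1  {2,3,4,5,6,7,8} 7
  if 0:d drops first: 8 orders
  if 1:a drops first: 28 orders
heap linearizations: 36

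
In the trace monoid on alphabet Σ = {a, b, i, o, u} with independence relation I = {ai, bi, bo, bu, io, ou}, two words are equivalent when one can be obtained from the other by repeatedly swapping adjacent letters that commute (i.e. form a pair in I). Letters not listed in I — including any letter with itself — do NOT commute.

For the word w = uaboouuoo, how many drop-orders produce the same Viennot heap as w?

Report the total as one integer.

piece 0:u — minimal
piece 1:a rests on {0:u}
piece 2:b rests on {1:a}
piece 3:o rests on {1:a}
piece 4:o rests on {3:o}
piece 5:u rests on {1:a}
piece 6:u rests on {5:u}
piece 7:o rests on {4:o}
piece 8:o rests on {7:o}
minimal pieces: {0:u}
ways to finish when only these pieces remain (= sum over removing one remaining piece with nothing left below it):
  1 left: {2}→1  {6}→1  {8}→1
  2 left: {2,6}→2  {2,8}→2  {5,6}→1  {6,8}→2  {7,8}→1
  3 left: {2,5,6}→3  {2,6,8}→6  {2,7,8}→3  {4,7,8}→1  {5,6,8}→3  {6,7,8}→3
  4 left: {2,4,7,8}→4  {2,5,6,8}→12  {2,6,7,8}→12  {3,4,7,8}→1  {4,6,7,8}→4  {5,6,7,8}→6
  5 left: {2,3,4,7,8}→5  {2,4,6,7,8}→20  {2,5,6,7,8}→30  {3,4,6,7,8}→5  {4,5,6,7,8}→10
  6 left: {2,3,4,6,7,8}→30  {2,4,5,6,7,8}→60  {3,4,5,6,7,8}→15
  7 left: {2,3,4,5,6,7,8}→105
  placing 0:u first → 105 extensions

105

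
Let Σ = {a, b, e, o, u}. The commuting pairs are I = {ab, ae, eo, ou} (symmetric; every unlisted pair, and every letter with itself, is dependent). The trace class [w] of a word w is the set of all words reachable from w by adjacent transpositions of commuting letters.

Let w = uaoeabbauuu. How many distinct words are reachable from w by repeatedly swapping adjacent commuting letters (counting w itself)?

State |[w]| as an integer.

22

drop 0:u onto floor
drop 1:a onto {0:u}
drop 2:o onto {1:a}
drop 3:e onto {0:u}
drop 4:a onto {2:o}
drop 5:b onto {2:o, 3:e}
drop 6:b onto {5:b}
drop 7:a onto {4:a}
drop 8:u onto {6:b, 7:a}
drop 9:u onto {8:u}
drop 10:u onto {9:u}
ground layer = {0:u}
drop-orders for the pieces not yet dropped (sum over which currently-grounded one goes next):
  1 to go: {10} 1
  2 to go: {9,10} 1
  3 to go: {8,9,10} 1
  4 to go: {6,8,9,10} 1  {7,8,9,10} 1
  5 to go: {4,7,8,9,10} 1  {5,6,8,9,10} 1  {6,7,8,9,10} 2
  6 to go: {3,5,6,8,9,10} 1  {4,6,7,8,9,10} 3  {5,6,7,8,9,10} 3
  7 to go: {3,5,6,7,8,9,10} 4  {4,5,6,7,8,9,10} 6
  8 to go: {2,4,5,6,7,8,9,10} 6  {3,4,5,6,7,8,9,10} 10
  9 to go: {1,2,4,5,6,7,8,9,10} 6  {2,3,4,5,6,7,8,9,10} 16
  if 0:u drops first: 22 orders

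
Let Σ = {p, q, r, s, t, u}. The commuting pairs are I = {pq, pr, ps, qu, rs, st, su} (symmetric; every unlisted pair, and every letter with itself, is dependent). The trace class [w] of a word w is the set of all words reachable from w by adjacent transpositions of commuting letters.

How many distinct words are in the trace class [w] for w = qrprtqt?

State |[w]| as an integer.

4

0(q) covers ∅
1(r) covers 0:q
2(p) covers ∅
3(r) covers 1:r
4(t) covers 2:p, 3:r
5(q) covers 4:t
6(t) covers 5:q
floor of heap: 0:q, 2:p
completions by unplaced set U, small U first (add the entries for U minus each lowest piece of U):
  |U|=1: {6}:1
  |U|=2: {5,6}:1
  |U|=3: {4,5,6}:1
  |U|=4: {2,4,5,6}:1  {3,4,5,6}:1
  |U|=5: {1,3,4,5,6}:1  {2,3,4,5,6}:2
  start at 0(q): 3
  start at 2(p): 1
sum over floor = 4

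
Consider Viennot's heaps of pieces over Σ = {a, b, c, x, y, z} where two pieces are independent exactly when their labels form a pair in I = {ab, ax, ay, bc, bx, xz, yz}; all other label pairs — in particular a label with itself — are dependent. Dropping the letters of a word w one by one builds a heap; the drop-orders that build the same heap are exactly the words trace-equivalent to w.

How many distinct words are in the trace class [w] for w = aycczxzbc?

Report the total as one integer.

#0=a has no predecessor
#1=y has no predecessor
#2=c depends on [0:a, 1:y]
#3=c depends on [2:c]
#4=z depends on [3:c]
#5=x depends on [3:c]
#6=z depends on [4:z]
#7=b depends on [6:z]
#8=c depends on [5:x, 6:z]
sources: [0:a, 1:y]
N(rest) = Σ N(rest − s) over sources s of rest; N(one piece) = 1:
  size 1 → [7]=1  [8]=1
  size 2 → [5,8]=1  [7,8]=2
  size 3 → [5,7,8]=3  [6,7,8]=2
  size 4 → [4,6,7,8]=2  [5,6,7,8]=5
  size 5 → [4,5,6,7,8]=7
  size 6 → [3,4,5,6,7,8]=7
  size 7 → [2,3,4,5,6,7,8]=7
  first=0(a) contributes 7
  first=1(y) contributes 7
|[w]| = 14

14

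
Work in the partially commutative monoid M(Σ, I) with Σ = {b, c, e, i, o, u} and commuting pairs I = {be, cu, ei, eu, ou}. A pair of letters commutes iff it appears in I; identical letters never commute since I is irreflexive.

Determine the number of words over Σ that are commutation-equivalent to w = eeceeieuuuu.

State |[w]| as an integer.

#0=e has no predecessor
#1=e depends on [0:e]
#2=c depends on [1:e]
#3=e depends on [2:c]
#4=e depends on [3:e]
#5=i depends on [2:c]
#6=e depends on [4:e]
#7=u depends on [5:i]
#8=u depends on [7:u]
#9=u depends on [8:u]
#10=u depends on [9:u]
sources: [0:e]
N(rest) = Σ N(rest − s) over sources s of rest; N(one piece) = 1:
  size 1 → [6]=1  [10]=1
  size 2 → [4,6]=1  [6,10]=2  [9,10]=1
  size 3 → [3,4,6]=1  [4,6,10]=3  [6,9,10]=3  [8,9,10]=1
  size 4 → [3,4,6,10]=4  [4,6,9,10]=6  [6,8,9,10]=4  [7,8,9,10]=1
  size 5 → [3,4,6,9,10]=10  [4,6,8,9,10]=10  [5,7,8,9,10]=1  [6,7,8,9,10]=5
  size 6 → [3,4,6,8,9,10]=20  [4,6,7,8,9,10]=15  [5,6,7,8,9,10]=6
  size 7 → [3,4,6,7,8,9,10]=35  [4,5,6,7,8,9,10]=21
  size 8 → [3,4,5,6,7,8,9,10]=56
  size 9 → [2,3,4,5,6,7,8,9,10]=56
  first=0(e) contributes 56

56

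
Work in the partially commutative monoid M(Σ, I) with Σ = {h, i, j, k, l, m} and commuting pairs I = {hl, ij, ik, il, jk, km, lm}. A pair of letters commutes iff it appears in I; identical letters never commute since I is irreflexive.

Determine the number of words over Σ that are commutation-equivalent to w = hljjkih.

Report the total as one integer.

#0=h has no predecessor
#1=l has no predecessor
#2=j depends on [0:h, 1:l]
#3=j depends on [2:j]
#4=k depends on [0:h, 1:l]
#5=i depends on [0:h]
#6=h depends on [3:j, 4:k, 5:i]
sources: [0:h, 1:l]
N(rest) = Σ N(rest − s) over sources s of rest; N(one piece) = 1:
  size 1 → [6]=1
  size 2 → [3,6]=1  [4,6]=1  [5,6]=1
  size 3 → [2,3,6]=1  [3,4,6]=2  [3,5,6]=2  [4,5,6]=2
  size 4 → [2,3,4,6]=3  [2,3,5,6]=3  [3,4,5,6]=6
  size 5 → [1,2,3,4,6]=3  [2,3,4,5,6]=12
  first=0(h) contributes 15
  first=1(l) contributes 12
|[w]| = 27

27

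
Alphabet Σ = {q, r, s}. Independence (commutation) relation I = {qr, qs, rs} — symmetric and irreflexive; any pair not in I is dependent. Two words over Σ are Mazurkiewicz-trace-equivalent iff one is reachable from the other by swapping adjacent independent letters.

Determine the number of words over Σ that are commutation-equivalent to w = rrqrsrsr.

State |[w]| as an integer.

drop 0:r onto floor
drop 1:r onto {0:r}
drop 2:q onto floor
drop 3:r onto {1:r}
drop 4:s onto floor
drop 5:r onto {3:r}
drop 6:s onto {4:s}
drop 7:r onto {5:r}
ground layer = {0:r, 2:q, 4:s}
drop-orders for the pieces not yet dropped (sum over which currently-grounded one goes next):
  1 to go: {2} 1  {6} 1  {7} 1
  2 to go: {2,6} 2  {2,7} 2  {4,6} 1  {5,7} 1  {6,7} 2
  3 to go: {2,4,6} 3  {2,5,7} 3  {2,6,7} 6  {3,5,7} 1  {4,6,7} 3  {5,6,7} 3
  4 to go: {1,3,5,7} 1  {2,3,5,7} 4  {2,4,6,7} 12  {2,5,6,7} 12  {3,5,6,7} 4  {4,5,6,7} 6
  5 to go: {0,1,3,5,7} 1  {1,2,3,5,7} 5  {1,3,5,6,7} 5  {2,3,5,6,7} 20  {2,4,5,6,7} 30  {3,4,5,6,7} 10
  6 to go: {0,1,2,3,5,7} 6  {0,1,3,5,6,7} 6  {1,2,3,5,6,7} 30  {1,3,4,5,6,7} 15  {2,3,4,5,6,7} 60
  if 0:r drops first: 105 orders
  if 2:q drops first: 21 orders
  if 4:s drops first: 42 orders
heap linearizations: 168

168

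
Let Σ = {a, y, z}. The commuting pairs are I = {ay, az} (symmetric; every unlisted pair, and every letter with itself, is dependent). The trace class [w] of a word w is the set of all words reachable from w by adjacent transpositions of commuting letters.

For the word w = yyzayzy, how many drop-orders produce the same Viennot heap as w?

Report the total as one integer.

7

piece 0:y — minimal
piece 1:y rests on {0:y}
piece 2:z rests on {1:y}
piece 3:a — minimal
piece 4:y rests on {2:z}
piece 5:z rests on {4:y}
piece 6:y rests on {5:z}
minimal pieces: {0:y, 3:a}
ways to finish when only these pieces remain (= sum over removing one remaining piece with nothing left below it):
  1 left: {3}→1  {6}→1
  2 left: {3,6}→2  {5,6}→1
  3 left: {3,5,6}→3  {4,5,6}→1
  4 left: {2,4,5,6}→1  {3,4,5,6}→4
  5 left: {1,2,4,5,6}→1  {2,3,4,5,6}→5
  placing 0:y first → 6 extensions
  placing 3:a first → 1 extensions
total linear extensions = 7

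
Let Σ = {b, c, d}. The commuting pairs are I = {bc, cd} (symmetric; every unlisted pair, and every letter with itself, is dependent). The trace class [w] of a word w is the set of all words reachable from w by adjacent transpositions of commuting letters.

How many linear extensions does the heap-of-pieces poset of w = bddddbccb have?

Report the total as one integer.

drop 0:b onto floor
drop 1:d onto {0:b}
drop 2:d onto {1:d}
drop 3:d onto {2:d}
drop 4:d onto {3:d}
drop 5:b onto {4:d}
drop 6:c onto floor
drop 7:c onto {6:c}
drop 8:b onto {5:b}
ground layer = {0:b, 6:c}
drop-orders for the pieces not yet dropped (sum over which currently-grounded one goes next):
  1 to go: {7} 1  {8} 1
  2 to go: {5,8} 1  {6,7} 1  {7,8} 2
  3 to go: {4,5,8} 1  {5,7,8} 3  {6,7,8} 3
  4 to go: {3,4,5,8} 1  {4,5,7,8} 4  {5,6,7,8} 6
  5 to go: {2,3,4,5,8} 1  {3,4,5,7,8} 5  {4,5,6,7,8} 10
  6 to go: {1,2,3,4,5,8} 1  {2,3,4,5,7,8} 6  {3,4,5,6,7,8} 15
  7 to go: {0,1,2,3,4,5,8} 1  {1,2,3,4,5,7,8} 7  {2,3,4,5,6,7,8} 21
  if 0:b drops first: 28 orders
  if 6:c drops first: 8 orders
heap linearizations: 36

36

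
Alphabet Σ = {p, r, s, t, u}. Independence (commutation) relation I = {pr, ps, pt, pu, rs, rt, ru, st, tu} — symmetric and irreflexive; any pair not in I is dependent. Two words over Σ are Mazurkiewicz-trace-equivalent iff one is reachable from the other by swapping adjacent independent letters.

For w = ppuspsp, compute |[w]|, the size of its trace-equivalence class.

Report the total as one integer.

0(p) covers ∅
1(p) covers 0:p
2(u) covers ∅
3(s) covers 2:u
4(p) covers 1:p
5(s) covers 3:s
6(p) covers 4:p
floor of heap: 0:p, 2:u
completions by unplaced set U, small U first (add the entries for U minus each lowest piece of U):
  |U|=1: {5}:1  {6}:1
  |U|=2: {3,5}:1  {4,6}:1  {5,6}:2
  |U|=3: {1,4,6}:1  {2,3,5}:1  {3,5,6}:3  {4,5,6}:3
  |U|=4: {0,1,4,6}:1  {1,4,5,6}:4  {2,3,5,6}:4  {3,4,5,6}:6
  |U|=5: {0,1,4,5,6}:5  {1,3,4,5,6}:10  {2,3,4,5,6}:10
  start at 0(p): 20
  start at 2(u): 15
sum over floor = 35

35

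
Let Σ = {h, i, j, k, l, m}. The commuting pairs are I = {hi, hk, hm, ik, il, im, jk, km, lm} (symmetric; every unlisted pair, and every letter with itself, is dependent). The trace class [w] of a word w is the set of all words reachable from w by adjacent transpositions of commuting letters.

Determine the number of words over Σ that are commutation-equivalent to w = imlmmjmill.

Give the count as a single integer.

drop 0:i onto floor
drop 1:m onto floor
drop 2:l onto floor
drop 3:m onto {1:m}
drop 4:m onto {3:m}
drop 5:j onto {0:i, 2:l, 4:m}
drop 6:m onto {5:j}
drop 7:i onto {5:j}
drop 8:l onto {5:j}
drop 9:l onto {8:l}
ground layer = {0:i, 1:m, 2:l}
drop-orders for the pieces not yet dropped (sum over which currently-grounded one goes next):
  1 to go: {6} 1  {7} 1  {9} 1
  2 to go: {6,7} 2  {6,9} 2  {7,9} 2  {8,9} 1
  3 to go: {6,7,9} 6  {6,8,9} 3  {7,8,9} 3
  4 to go: {6,7,8,9} 12
  5 to go: {5,6,7,8,9} 12
  6 to go: {0,5,6,7,8,9} 12  {2,5,6,7,8,9} 12  {4,5,6,7,8,9} 12
  7 to go: {0,2,5,6,7,8,9} 24  {0,4,5,6,7,8,9} 24  {2,4,5,6,7,8,9} 24  {3,4,5,6,7,8,9} 12
  8 to go: {0,2,4,5,6,7,8,9} 72  {0,3,4,5,6,7,8,9} 36  {1,3,4,5,6,7,8,9} 12  {2,3,4,5,6,7,8,9} 36
  if 0:i drops first: 48 orders
  if 1:m drops first: 144 orders
  if 2:l drops first: 48 orders
heap linearizations: 240

240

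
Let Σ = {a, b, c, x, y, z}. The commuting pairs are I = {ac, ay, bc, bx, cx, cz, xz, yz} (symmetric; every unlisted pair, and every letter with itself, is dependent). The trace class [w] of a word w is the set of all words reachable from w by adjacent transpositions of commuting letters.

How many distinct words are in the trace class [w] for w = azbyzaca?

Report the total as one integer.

10

piece 0:a — minimal
piece 1:z rests on {0:a}
piece 2:b rests on {1:z}
piece 3:y rests on {2:b}
piece 4:z rests on {2:b}
piece 5:a rests on {4:z}
piece 6:c rests on {3:y}
piece 7:a rests on {5:a}
minimal pieces: {0:a}
ways to finish when only these pieces remain (= sum over removing one remaining piece with nothing left below it):
  1 left: {6}→1  {7}→1
  2 left: {3,6}→1  {5,7}→1  {6,7}→2
  3 left: {3,6,7}→3  {4,5,7}→1  {5,6,7}→3
  4 left: {3,5,6,7}→6  {4,5,6,7}→4
  5 left: {3,4,5,6,7}→10
  6 left: {2,3,4,5,6,7}→10
  placing 0:a first → 10 extensions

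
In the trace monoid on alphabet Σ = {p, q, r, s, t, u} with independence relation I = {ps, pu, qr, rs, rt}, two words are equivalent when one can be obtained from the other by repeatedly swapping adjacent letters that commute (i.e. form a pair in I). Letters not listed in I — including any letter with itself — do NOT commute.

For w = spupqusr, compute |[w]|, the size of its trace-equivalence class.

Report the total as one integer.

12

piece 0:s — minimal
piece 1:p — minimal
piece 2:u rests on {0:s}
piece 3:p rests on {1:p}
piece 4:q rests on {2:u, 3:p}
piece 5:u rests on {4:q}
piece 6:s rests on {5:u}
piece 7:r rests on {5:u}
minimal pieces: {0:s, 1:p}
ways to finish when only these pieces remain (= sum over removing one remaining piece with nothing left below it):
  1 left: {6}→1  {7}→1
  2 left: {6,7}→2
  3 left: {5,6,7}→2
  4 left: {4,5,6,7}→2
  5 left: {2,4,5,6,7}→2  {3,4,5,6,7}→2
  6 left: {0,2,4,5,6,7}→2  {1,3,4,5,6,7}→2  {2,3,4,5,6,7}→4
  placing 0:s first → 6 extensions
  placing 1:p first → 6 extensions
total linear extensions = 12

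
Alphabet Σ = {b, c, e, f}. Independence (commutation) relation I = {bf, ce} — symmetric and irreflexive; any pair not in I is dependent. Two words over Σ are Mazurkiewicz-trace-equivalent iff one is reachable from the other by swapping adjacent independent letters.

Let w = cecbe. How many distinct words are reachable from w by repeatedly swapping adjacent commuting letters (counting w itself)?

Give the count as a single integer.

drop 0:c onto floor
drop 1:e onto floor
drop 2:c onto {0:c}
drop 3:b onto {1:e, 2:c}
drop 4:e onto {3:b}
ground layer = {0:c, 1:e}
drop-orders for the pieces not yet dropped (sum over which currently-grounded one goes next):
  1 to go: {4} 1
  2 to go: {3,4} 1
  3 to go: {1,3,4} 1  {2,3,4} 1
  if 0:c drops first: 2 orders
  if 1:e drops first: 1 orders
heap linearizations: 3

3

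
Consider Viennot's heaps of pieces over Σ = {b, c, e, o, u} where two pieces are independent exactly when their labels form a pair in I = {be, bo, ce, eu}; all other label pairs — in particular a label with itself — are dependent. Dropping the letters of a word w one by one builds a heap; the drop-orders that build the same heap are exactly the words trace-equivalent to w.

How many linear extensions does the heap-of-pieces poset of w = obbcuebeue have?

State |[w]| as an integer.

drop 0:o onto floor
drop 1:b onto floor
drop 2:b onto {1:b}
drop 3:c onto {0:o, 2:b}
drop 4:u onto {3:c}
drop 5:e onto {0:o}
drop 6:b onto {4:u}
drop 7:e onto {5:e}
drop 8:u onto {6:b}
drop 9:e onto {7:e}
ground layer = {0:o, 1:b}
drop-orders for the pieces not yet dropped (sum over which currently-grounded one goes next):
  1 to go: {8} 1  {9} 1
  2 to go: {6,8} 1  {7,9} 1  {8,9} 2
  3 to go: {4,6,8} 1  {5,7,9} 1  {6,8,9} 3  {7,8,9} 3
  4 to go: {3,4,6,8} 1  {4,6,8,9} 4  {5,7,8,9} 4  {6,7,8,9} 6
  5 to go: {2,3,4,6,8} 1  {3,4,6,8,9} 5  {4,6,7,8,9} 10  {5,6,7,8,9} 10
  6 to go: {1,2,3,4,6,8} 1  {2,3,4,6,8,9} 6  {3,4,6,7,8,9} 15  {4,5,6,7,8,9} 20
  7 to go: {1,2,3,4,6,8,9} 7  {2,3,4,6,7,8,9} 21  {3,4,5,6,7,8,9} 35
  8 to go: {0,3,4,5,6,7,8,9} 35  {1,2,3,4,6,7,8,9} 28  {2,3,4,5,6,7,8,9} 56
  if 0:o drops first: 84 orders
  if 1:b drops first: 91 orders
heap linearizations: 175

175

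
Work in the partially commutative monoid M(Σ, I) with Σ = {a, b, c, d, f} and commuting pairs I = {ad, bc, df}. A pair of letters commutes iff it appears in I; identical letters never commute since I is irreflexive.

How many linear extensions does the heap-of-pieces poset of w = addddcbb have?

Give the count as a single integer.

15

piece 0:a — minimal
piece 1:d — minimal
piece 2:d rests on {1:d}
piece 3:d rests on {2:d}
piece 4:d rests on {3:d}
piece 5:c rests on {0:a, 4:d}
piece 6:b rests on {0:a, 4:d}
piece 7:b rests on {6:b}
minimal pieces: {0:a, 1:d}
ways to finish when only these pieces remain (= sum over removing one remaining piece with nothing left below it):
  1 left: {5}→1  {7}→1
  2 left: {5,7}→2  {6,7}→1
  3 left: {5,6,7}→3
  4 left: {0,5,6,7}→3  {4,5,6,7}→3
  5 left: {0,4,5,6,7}→6  {3,4,5,6,7}→3
  6 left: {0,3,4,5,6,7}→9  {2,3,4,5,6,7}→3
  placing 0:a first → 3 extensions
  placing 1:d first → 12 extensions
total linear extensions = 15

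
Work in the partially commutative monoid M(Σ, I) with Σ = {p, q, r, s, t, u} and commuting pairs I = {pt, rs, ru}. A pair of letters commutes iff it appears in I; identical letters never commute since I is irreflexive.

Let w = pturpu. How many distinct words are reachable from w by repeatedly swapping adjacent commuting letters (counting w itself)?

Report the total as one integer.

4

drop 0:p onto floor
drop 1:t onto floor
drop 2:u onto {0:p, 1:t}
drop 3:r onto {0:p, 1:t}
drop 4:p onto {2:u, 3:r}
drop 5:u onto {4:p}
ground layer = {0:p, 1:t}
drop-orders for the pieces not yet dropped (sum over which currently-grounded one goes next):
  1 to go: {5} 1
  2 to go: {4,5} 1
  3 to go: {2,4,5} 1  {3,4,5} 1
  4 to go: {2,3,4,5} 2
  if 0:p drops first: 2 orders
  if 1:t drops first: 2 orders
heap linearizations: 4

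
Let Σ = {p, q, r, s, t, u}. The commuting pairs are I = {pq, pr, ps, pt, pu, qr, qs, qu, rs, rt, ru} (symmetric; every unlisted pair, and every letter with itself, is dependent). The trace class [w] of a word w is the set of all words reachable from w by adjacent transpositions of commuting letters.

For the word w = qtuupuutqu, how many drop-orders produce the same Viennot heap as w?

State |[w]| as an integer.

#0=q has no predecessor
#1=t depends on [0:q]
#2=u depends on [1:t]
#3=u depends on [2:u]
#4=p has no predecessor
#5=u depends on [3:u]
#6=u depends on [5:u]
#7=t depends on [6:u]
#8=q depends on [7:t]
#9=u depends on [7:t]
sources: [0:q, 4:p]
N(rest) = Σ N(rest − s) over sources s of rest; N(one piece) = 1:
  size 1 → [4]=1  [8]=1  [9]=1
  size 2 → [4,8]=2  [4,9]=2  [8,9]=2
  size 3 → [4,8,9]=6  [7,8,9]=2
  size 4 → [4,7,8,9]=8  [6,7,8,9]=2
  size 5 → [4,6,7,8,9]=10  [5,6,7,8,9]=2
  size 6 → [3,5,6,7,8,9]=2  [4,5,6,7,8,9]=12
  size 7 → [2,3,5,6,7,8,9]=2  [3,4,5,6,7,8,9]=14
  size 8 → [1,2,3,5,6,7,8,9]=2  [2,3,4,5,6,7,8,9]=16
  first=0(q) contributes 18
  first=4(p) contributes 2
|[w]| = 20

20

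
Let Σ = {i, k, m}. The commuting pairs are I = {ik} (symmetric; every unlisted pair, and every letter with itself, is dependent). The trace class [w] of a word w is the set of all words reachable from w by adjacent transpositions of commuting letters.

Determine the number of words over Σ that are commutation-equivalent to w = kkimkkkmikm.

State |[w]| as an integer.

6

#0=k has no predecessor
#1=k depends on [0:k]
#2=i has no predecessor
#3=m depends on [1:k, 2:i]
#4=k depends on [3:m]
#5=k depends on [4:k]
#6=k depends on [5:k]
#7=m depends on [6:k]
#8=i depends on [7:m]
#9=k depends on [7:m]
#10=m depends on [8:i, 9:k]
sources: [0:k, 2:i]
N(rest) = Σ N(rest − s) over sources s of rest; N(one piece) = 1:
  size 1 → [10]=1
  size 2 → [8,10]=1  [9,10]=1
  size 3 → [8,9,10]=2
  size 4 → [7,8,9,10]=2
  size 5 → [6,7,8,9,10]=2
  size 6 → [5,6,7,8,9,10]=2
  size 7 → [4,5,6,7,8,9,10]=2
  size 8 → [3,4,5,6,7,8,9,10]=2
  size 9 → [1,3,4,5,6,7,8,9,10]=2  [2,3,4,5,6,7,8,9,10]=2
  first=0(k) contributes 4
  first=2(i) contributes 2
|[w]| = 6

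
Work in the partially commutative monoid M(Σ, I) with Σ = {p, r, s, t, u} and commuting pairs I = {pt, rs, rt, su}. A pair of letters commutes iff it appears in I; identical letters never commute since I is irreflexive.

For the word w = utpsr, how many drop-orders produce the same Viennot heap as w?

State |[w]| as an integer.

drop 0:u onto floor
drop 1:t onto {0:u}
drop 2:p onto {0:u}
drop 3:s onto {1:t, 2:p}
drop 4:r onto {2:p}
ground layer = {0:u}
drop-orders for the pieces not yet dropped (sum over which currently-grounded one goes next):
  1 to go: {3} 1  {4} 1
  2 to go: {1,3} 1  {3,4} 2
  3 to go: {1,3,4} 3  {2,3,4} 2
  if 0:u drops first: 5 orders

5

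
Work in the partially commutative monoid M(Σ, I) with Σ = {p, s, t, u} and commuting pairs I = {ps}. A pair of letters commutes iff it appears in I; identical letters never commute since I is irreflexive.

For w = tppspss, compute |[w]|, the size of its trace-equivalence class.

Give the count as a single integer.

piece 0:t — minimal
piece 1:p rests on {0:t}
piece 2:p rests on {1:p}
piece 3:s rests on {0:t}
piece 4:p rests on {2:p}
piece 5:s rests on {3:s}
piece 6:s rests on {5:s}
minimal pieces: {0:t}
ways to finish when only these pieces remain (= sum over removing one remaining piece with nothing left below it):
  1 left: {4}→1  {6}→1
  2 left: {2,4}→1  {4,6}→2  {5,6}→1
  3 left: {1,2,4}→1  {2,4,6}→3  {3,5,6}→1  {4,5,6}→3
  4 left: {1,2,4,6}→4  {2,4,5,6}→6  {3,4,5,6}→4
  5 left: {1,2,4,5,6}→10  {2,3,4,5,6}→10
  placing 0:t first → 20 extensions

20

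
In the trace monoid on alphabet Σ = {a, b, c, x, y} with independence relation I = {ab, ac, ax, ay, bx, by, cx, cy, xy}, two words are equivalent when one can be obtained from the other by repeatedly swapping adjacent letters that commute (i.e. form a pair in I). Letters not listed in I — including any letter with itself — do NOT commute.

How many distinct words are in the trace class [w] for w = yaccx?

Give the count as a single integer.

60

#0=y has no predecessor
#1=a has no predecessor
#2=c has no predecessor
#3=c depends on [2:c]
#4=x has no predecessor
sources: [0:y, 1:a, 2:c, 4:x]
N(rest) = Σ N(rest − s) over sources s of rest; N(one piece) = 1:
  size 1 → [0]=1  [1]=1  [3]=1  [4]=1
  size 2 → [0,1]=2  [0,3]=2  [0,4]=2  [1,3]=2  [1,4]=2  [2,3]=1  [3,4]=2
  size 3 → [0,1,3]=6  [0,1,4]=6  [0,2,3]=3  [0,3,4]=6  [1,2,3]=3  [1,3,4]=6  [2,3,4]=3
  first=0(y) contributes 12
  first=1(a) contributes 12
  first=2(c) contributes 24
  first=4(x) contributes 12
|[w]| = 60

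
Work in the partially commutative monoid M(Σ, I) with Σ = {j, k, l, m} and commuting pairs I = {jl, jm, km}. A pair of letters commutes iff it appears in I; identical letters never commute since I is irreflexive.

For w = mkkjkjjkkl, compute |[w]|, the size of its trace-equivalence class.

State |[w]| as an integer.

0(m) covers ∅
1(k) covers ∅
2(k) covers 1:k
3(j) covers 2:k
4(k) covers 3:j
5(j) covers 4:k
6(j) covers 5:j
7(k) covers 6:j
8(k) covers 7:k
9(l) covers 0:m, 8:k
floor of heap: 0:m, 1:k
completions by unplaced set U, small U first (add the entries for U minus each lowest piece of U):
  |U|=1: {9}:1
  |U|=2: {0,9}:1  {8,9}:1
  |U|=3: {0,8,9}:2  {7,8,9}:1
  |U|=4: {0,7,8,9}:3  {6,7,8,9}:1
  |U|=5: {0,6,7,8,9}:4  {5,6,7,8,9}:1
  |U|=6: {0,5,6,7,8,9}:5  {4,5,6,7,8,9}:1
  |U|=7: {0,4,5,6,7,8,9}:6  {3,4,5,6,7,8,9}:1
  |U|=8: {0,3,4,5,6,7,8,9}:7  {2,3,4,5,6,7,8,9}:1
  start at 0(m): 1
  start at 1(k): 8
sum over floor = 9

9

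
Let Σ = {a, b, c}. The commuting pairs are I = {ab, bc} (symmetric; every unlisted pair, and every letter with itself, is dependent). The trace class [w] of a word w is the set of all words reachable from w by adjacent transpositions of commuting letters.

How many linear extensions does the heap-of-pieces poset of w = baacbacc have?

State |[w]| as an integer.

drop 0:b onto floor
drop 1:a onto floor
drop 2:a onto {1:a}
drop 3:c onto {2:a}
drop 4:b onto {0:b}
drop 5:a onto {3:c}
drop 6:c onto {5:a}
drop 7:c onto {6:c}
ground layer = {0:b, 1:a}
drop-orders for the pieces not yet dropped (sum over which currently-grounded one goes next):
  1 to go: {4} 1  {7} 1
  2 to go: {0,4} 1  {4,7} 2  {6,7} 1
  3 to go: {0,4,7} 3  {4,6,7} 3  {5,6,7} 1
  4 to go: {0,4,6,7} 6  {3,5,6,7} 1  {4,5,6,7} 4
  5 to go: {0,4,5,6,7} 10  {2,3,5,6,7} 1  {3,4,5,6,7} 5
  6 to go: {0,3,4,5,6,7} 15  {1,2,3,5,6,7} 1  {2,3,4,5,6,7} 6
  if 0:b drops first: 7 orders
  if 1:a drops first: 21 orders
heap linearizations: 28

28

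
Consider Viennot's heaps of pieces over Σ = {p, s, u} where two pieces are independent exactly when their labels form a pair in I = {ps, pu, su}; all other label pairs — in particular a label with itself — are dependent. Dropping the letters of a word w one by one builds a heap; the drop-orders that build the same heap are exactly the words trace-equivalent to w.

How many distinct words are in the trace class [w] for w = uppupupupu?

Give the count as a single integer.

252

drop 0:u onto floor
drop 1:p onto floor
drop 2:p onto {1:p}
drop 3:u onto {0:u}
drop 4:p onto {2:p}
drop 5:u onto {3:u}
drop 6:p onto {4:p}
drop 7:u onto {5:u}
drop 8:p onto {6:p}
drop 9:u onto {7:u}
ground layer = {0:u, 1:p}
drop-orders for the pieces not yet dropped (sum over which currently-grounded one goes next):
  1 to go: {8} 1  {9} 1
  2 to go: {6,8} 1  {7,9} 1  {8,9} 2
  3 to go: {4,6,8} 1  {5,7,9} 1  {6,8,9} 3  {7,8,9} 3
  4 to go: {2,4,6,8} 1  {3,5,7,9} 1  {4,6,8,9} 4  {5,7,8,9} 4  {6,7,8,9} 6
  5 to go: {0,3,5,7,9} 1  {1,2,4,6,8} 1  {2,4,6,8,9} 5  {3,5,7,8,9} 5  {4,6,7,8,9} 10  {5,6,7,8,9} 10
  6 to go: {0,3,5,7,8,9} 6  {1,2,4,6,8,9} 6  {2,4,6,7,8,9} 15  {3,5,6,7,8,9} 15  {4,5,6,7,8,9} 20
  7 to go: {0,3,5,6,7,8,9} 21  {1,2,4,6,7,8,9} 21  {2,4,5,6,7,8,9} 35  {3,4,5,6,7,8,9} 35
  8 to go: {0,3,4,5,6,7,8,9} 56  {1,2,4,5,6,7,8,9} 56  {2,3,4,5,6,7,8,9} 70
  if 0:u drops first: 126 orders
  if 1:p drops first: 126 orders
heap linearizations: 252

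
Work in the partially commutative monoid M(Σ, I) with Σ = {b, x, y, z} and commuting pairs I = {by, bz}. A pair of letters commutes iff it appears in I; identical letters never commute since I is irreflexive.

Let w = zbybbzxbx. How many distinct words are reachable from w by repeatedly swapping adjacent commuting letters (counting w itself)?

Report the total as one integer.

#0=z has no predecessor
#1=b has no predecessor
#2=y depends on [0:z]
#3=b depends on [1:b]
#4=b depends on [3:b]
#5=z depends on [2:y]
#6=x depends on [4:b, 5:z]
#7=b depends on [6:x]
#8=x depends on [7:b]
sources: [0:z, 1:b]
N(rest) = Σ N(rest − s) over sources s of rest; N(one piece) = 1:
  size 1 → [8]=1
  size 2 → [7,8]=1
  size 3 → [6,7,8]=1
  size 4 → [4,6,7,8]=1  [5,6,7,8]=1
  size 5 → [2,5,6,7,8]=1  [3,4,6,7,8]=1  [4,5,6,7,8]=2
  size 6 → [0,2,5,6,7,8]=1  [1,3,4,6,7,8]=1  [2,4,5,6,7,8]=3  [3,4,5,6,7,8]=3
  size 7 → [0,2,4,5,6,7,8]=4  [1,3,4,5,6,7,8]=4  [2,3,4,5,6,7,8]=6
  first=0(z) contributes 10
  first=1(b) contributes 10
|[w]| = 20

20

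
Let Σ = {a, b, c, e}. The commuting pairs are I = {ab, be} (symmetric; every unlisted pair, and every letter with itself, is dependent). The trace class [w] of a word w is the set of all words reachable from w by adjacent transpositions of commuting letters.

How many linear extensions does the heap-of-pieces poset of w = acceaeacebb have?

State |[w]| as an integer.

#0=a has no predecessor
#1=c depends on [0:a]
#2=c depends on [1:c]
#3=e depends on [2:c]
#4=a depends on [3:e]
#5=e depends on [4:a]
#6=a depends on [5:e]
#7=c depends on [6:a]
#8=e depends on [7:c]
#9=b depends on [7:c]
#10=b depends on [9:b]
sources: [0:a]
N(rest) = Σ N(rest − s) over sources s of rest; N(one piece) = 1:
  size 1 → [8]=1  [10]=1
  size 2 → [8,10]=2  [9,10]=1
  size 3 → [8,9,10]=3
  size 4 → [7,8,9,10]=3
  size 5 → [6,7,8,9,10]=3
  size 6 → [5,6,7,8,9,10]=3
  size 7 → [4,5,6,7,8,9,10]=3
  size 8 → [3,4,5,6,7,8,9,10]=3
  size 9 → [2,3,4,5,6,7,8,9,10]=3
  first=0(a) contributes 3

3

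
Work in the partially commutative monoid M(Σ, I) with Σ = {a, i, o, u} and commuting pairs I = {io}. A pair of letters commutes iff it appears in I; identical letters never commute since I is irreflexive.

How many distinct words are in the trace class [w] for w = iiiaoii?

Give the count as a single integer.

3

#0=i has no predecessor
#1=i depends on [0:i]
#2=i depends on [1:i]
#3=a depends on [2:i]
#4=o depends on [3:a]
#5=i depends on [3:a]
#6=i depends on [5:i]
sources: [0:i]
N(rest) = Σ N(rest − s) over sources s of rest; N(one piece) = 1:
  size 1 → [4]=1  [6]=1
  size 2 → [4,6]=2  [5,6]=1
  size 3 → [4,5,6]=3
  size 4 → [3,4,5,6]=3
  size 5 → [2,3,4,5,6]=3
  first=0(i) contributes 3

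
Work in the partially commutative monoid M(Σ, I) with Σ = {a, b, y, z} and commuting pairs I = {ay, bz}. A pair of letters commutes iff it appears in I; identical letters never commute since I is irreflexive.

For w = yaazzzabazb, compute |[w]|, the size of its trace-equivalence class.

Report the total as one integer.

piece 0:y — minimal
piece 1:a — minimal
piece 2:a rests on {1:a}
piece 3:z rests on {0:y, 2:a}
piece 4:z rests on {3:z}
piece 5:z rests on {4:z}
piece 6:a rests on {5:z}
piece 7:b rests on {6:a}
piece 8:a rests on {7:b}
piece 9:z rests on {8:a}
piece 10:b rests on {8:a}
minimal pieces: {0:y, 1:a}
ways to finish when only these pieces remain (= sum over removing one remaining piece with nothing left below it):
  1 left: {9}→1  {10}→1
  2 left: {9,10}→2
  3 left: {8,9,10}→2
  4 left: {7,8,9,10}→2
  5 left: {6,7,8,9,10}→2
  6 left: {5,6,7,8,9,10}→2
  7 left: {4,5,6,7,8,9,10}→2
  8 left: {3,4,5,6,7,8,9,10}→2
  9 left: {0,3,4,5,6,7,8,9,10}→2  {2,3,4,5,6,7,8,9,10}→2
  placing 0:y first → 2 extensions
  placing 1:a first → 4 extensions
total linear extensions = 6

6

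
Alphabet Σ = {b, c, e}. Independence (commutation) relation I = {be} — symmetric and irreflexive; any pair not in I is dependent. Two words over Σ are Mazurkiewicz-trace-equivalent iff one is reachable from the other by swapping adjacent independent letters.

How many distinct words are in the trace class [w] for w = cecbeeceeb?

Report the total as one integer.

9

drop 0:c onto floor
drop 1:e onto {0:c}
drop 2:c onto {1:e}
drop 3:b onto {2:c}
drop 4:e onto {2:c}
drop 5:e onto {4:e}
drop 6:c onto {3:b, 5:e}
drop 7:e onto {6:c}
drop 8:e onto {7:e}
drop 9:b onto {6:c}
ground layer = {0:c}
drop-orders for the pieces not yet dropped (sum over which currently-grounded one goes next):
  1 to go: {8} 1  {9} 1
  2 to go: {7,8} 1  {8,9} 2
  3 to go: {7,8,9} 3
  4 to go: {6,7,8,9} 3
  5 to go: {3,6,7,8,9} 3  {5,6,7,8,9} 3
  6 to go: {3,5,6,7,8,9} 6  {4,5,6,7,8,9} 3
  7 to go: {3,4,5,6,7,8,9} 9
  8 to go: {2,3,4,5,6,7,8,9} 9
  if 0:c drops first: 9 orders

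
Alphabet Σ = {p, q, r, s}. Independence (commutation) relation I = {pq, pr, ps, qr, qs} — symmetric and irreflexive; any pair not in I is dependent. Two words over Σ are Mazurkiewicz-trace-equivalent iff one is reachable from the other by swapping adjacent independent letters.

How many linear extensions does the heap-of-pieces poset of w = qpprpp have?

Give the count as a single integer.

#0=q has no predecessor
#1=p has no predecessor
#2=p depends on [1:p]
#3=r has no predecessor
#4=p depends on [2:p]
#5=p depends on [4:p]
sources: [0:q, 1:p, 3:r]
N(rest) = Σ N(rest − s) over sources s of rest; N(one piece) = 1:
  size 1 → [0]=1  [3]=1  [5]=1
  size 2 → [0,3]=2  [0,5]=2  [3,5]=2  [4,5]=1
  size 3 → [0,3,5]=6  [0,4,5]=3  [2,4,5]=1  [3,4,5]=3
  size 4 → [0,2,4,5]=4  [0,3,4,5]=12  [1,2,4,5]=1  [2,3,4,5]=4
  first=0(q) contributes 5
  first=1(p) contributes 20
  first=3(r) contributes 5
|[w]| = 30

30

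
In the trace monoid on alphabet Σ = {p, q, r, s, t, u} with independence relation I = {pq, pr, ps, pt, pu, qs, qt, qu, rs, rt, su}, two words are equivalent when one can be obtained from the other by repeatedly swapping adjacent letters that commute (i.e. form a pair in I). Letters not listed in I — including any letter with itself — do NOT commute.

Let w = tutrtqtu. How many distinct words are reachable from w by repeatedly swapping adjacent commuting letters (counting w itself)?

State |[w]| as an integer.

14

drop 0:t onto floor
drop 1:u onto {0:t}
drop 2:t onto {1:u}
drop 3:r onto {1:u}
drop 4:t onto {2:t}
drop 5:q onto {3:r}
drop 6:t onto {4:t}
drop 7:u onto {3:r, 6:t}
ground layer = {0:t}
drop-orders for the pieces not yet dropped (sum over which currently-grounded one goes next):
  1 to go: {5} 1  {7} 1
  2 to go: {5,7} 2  {6,7} 1
  3 to go: {3,5,7} 2  {4,6,7} 1  {5,6,7} 3
  4 to go: {2,4,6,7} 1  {3,5,6,7} 5  {4,5,6,7} 4
  5 to go: {2,4,5,6,7} 5  {3,4,5,6,7} 9
  6 to go: {2,3,4,5,6,7} 14
  if 0:t drops first: 14 orders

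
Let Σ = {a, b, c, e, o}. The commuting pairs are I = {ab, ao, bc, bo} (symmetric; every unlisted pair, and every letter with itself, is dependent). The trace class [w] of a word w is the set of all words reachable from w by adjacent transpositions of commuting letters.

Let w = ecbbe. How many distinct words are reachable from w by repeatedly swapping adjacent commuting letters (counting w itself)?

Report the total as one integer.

3

0(e) covers ∅
1(c) covers 0:e
2(b) covers 0:e
3(b) covers 2:b
4(e) covers 1:c, 3:b
floor of heap: 0:e
completions by unplaced set U, small U first (add the entries for U minus each lowest piece of U):
  |U|=1: {4}:1
  |U|=2: {1,4}:1  {3,4}:1
  |U|=3: {1,3,4}:2  {2,3,4}:1
  start at 0(e): 3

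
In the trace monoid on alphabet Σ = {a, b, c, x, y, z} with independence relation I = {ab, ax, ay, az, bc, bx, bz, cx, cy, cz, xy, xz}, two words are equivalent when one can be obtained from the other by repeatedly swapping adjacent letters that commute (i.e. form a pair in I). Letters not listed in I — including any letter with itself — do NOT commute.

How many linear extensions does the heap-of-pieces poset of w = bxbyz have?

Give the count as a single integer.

drop 0:b onto floor
drop 1:x onto floor
drop 2:b onto {0:b}
drop 3:y onto {2:b}
drop 4:z onto {3:y}
ground layer = {0:b, 1:x}
drop-orders for the pieces not yet dropped (sum over which currently-grounded one goes next):
  1 to go: {1} 1  {4} 1
  2 to go: {1,4} 2  {3,4} 1
  3 to go: {1,3,4} 3  {2,3,4} 1
  if 0:b drops first: 4 orders
  if 1:x drops first: 1 orders
heap linearizations: 5

5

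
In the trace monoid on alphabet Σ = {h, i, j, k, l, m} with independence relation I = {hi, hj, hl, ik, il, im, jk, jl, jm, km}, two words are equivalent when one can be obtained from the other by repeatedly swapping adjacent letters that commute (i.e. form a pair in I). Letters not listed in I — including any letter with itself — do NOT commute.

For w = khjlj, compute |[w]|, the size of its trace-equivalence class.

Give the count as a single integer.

piece 0:k — minimal
piece 1:h rests on {0:k}
piece 2:j — minimal
piece 3:l rests on {0:k}
piece 4:j rests on {2:j}
minimal pieces: {0:k, 2:j}
ways to finish when only these pieces remain (= sum over removing one remaining piece with nothing left below it):
  1 left: {1}→1  {3}→1  {4}→1
  2 left: {1,3}→2  {1,4}→2  {2,4}→1  {3,4}→2
  3 left: {0,1,3}→2  {1,2,4}→3  {1,3,4}→6  {2,3,4}→3
  placing 0:k first → 12 extensions
  placing 2:j first → 8 extensions
total linear extensions = 20

20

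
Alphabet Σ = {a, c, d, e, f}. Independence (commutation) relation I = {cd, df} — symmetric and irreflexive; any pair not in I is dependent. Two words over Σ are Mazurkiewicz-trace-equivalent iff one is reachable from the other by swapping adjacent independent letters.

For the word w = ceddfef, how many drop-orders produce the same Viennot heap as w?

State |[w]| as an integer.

piece 0:c — minimal
piece 1:e rests on {0:c}
piece 2:d rests on {1:e}
piece 3:d rests on {2:d}
piece 4:f rests on {1:e}
piece 5:e rests on {3:d, 4:f}
piece 6:f rests on {5:e}
minimal pieces: {0:c}
ways to finish when only these pieces remain (= sum over removing one remaining piece with nothing left below it):
  1 left: {6}→1
  2 left: {5,6}→1
  3 left: {3,5,6}→1  {4,5,6}→1
  4 left: {2,3,5,6}→1  {3,4,5,6}→2
  5 left: {2,3,4,5,6}→3
  placing 0:c first → 3 extensions

3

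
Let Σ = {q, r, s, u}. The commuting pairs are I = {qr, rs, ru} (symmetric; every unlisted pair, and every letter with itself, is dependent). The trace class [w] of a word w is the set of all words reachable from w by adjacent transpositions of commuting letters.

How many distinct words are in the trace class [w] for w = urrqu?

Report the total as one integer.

10

0(u) covers ∅
1(r) covers ∅
2(r) covers 1:r
3(q) covers 0:u
4(u) covers 3:q
floor of heap: 0:u, 1:r
completions by unplaced set U, small U first (add the entries for U minus each lowest piece of U):
  |U|=1: {2}:1  {4}:1
  |U|=2: {1,2}:1  {2,4}:2  {3,4}:1
  |U|=3: {0,3,4}:1  {1,2,4}:3  {2,3,4}:3
  start at 0(u): 6
  start at 1(r): 4
sum over floor = 10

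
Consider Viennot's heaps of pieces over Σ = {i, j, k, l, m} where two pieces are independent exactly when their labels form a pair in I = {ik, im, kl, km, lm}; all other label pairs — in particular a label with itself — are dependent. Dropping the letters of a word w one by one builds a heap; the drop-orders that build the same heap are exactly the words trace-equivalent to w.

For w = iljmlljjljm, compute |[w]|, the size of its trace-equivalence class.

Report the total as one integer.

drop 0:i onto floor
drop 1:l onto {0:i}
drop 2:j onto {1:l}
drop 3:m onto {2:j}
drop 4:l onto {2:j}
drop 5:l onto {4:l}
drop 6:j onto {3:m, 5:l}
drop 7:j onto {6:j}
drop 8:l onto {7:j}
drop 9:j onto {8:l}
drop 10:m onto {9:j}
ground layer = {0:i}
drop-orders for the pieces not yet dropped (sum over which currently-grounded one goes next):
  1 to go: {10} 1
  2 to go: {9,10} 1
  3 to go: {8,9,10} 1
  4 to go: {7,8,9,10} 1
  5 to go: {6,7,8,9,10} 1
  6 to go: {3,6,7,8,9,10} 1  {5,6,7,8,9,10} 1
  7 to go: {3,5,6,7,8,9,10} 2  {4,5,6,7,8,9,10} 1
  8 to go: {3,4,5,6,7,8,9,10} 3
  9 to go: {2,3,4,5,6,7,8,9,10} 3
  if 0:i drops first: 3 orders

3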